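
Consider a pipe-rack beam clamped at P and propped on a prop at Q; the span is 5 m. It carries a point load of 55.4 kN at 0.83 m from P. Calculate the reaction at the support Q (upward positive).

R_Q = 2.163 kN

Choose R_Q as the redundant. The primary structure is the cantilever fixed at P.
Downward deflection at the released point Q due to the loads:
  point load 55.4 at a = 0.83: Pa²(3L − a)/(6EI) = 90.13/EI
Tip deflection under a unit load at Q: L³/(3EI) = 41.67/EI.
The prop prevents deflection at Q: R_Q = δ_0/δ_{QQ} = 90.13/41.67 = 2.163 kN.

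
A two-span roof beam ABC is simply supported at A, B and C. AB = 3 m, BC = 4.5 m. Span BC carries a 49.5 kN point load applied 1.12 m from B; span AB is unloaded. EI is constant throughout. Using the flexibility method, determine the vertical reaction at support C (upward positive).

Take M_B as the redundant. Released structure: two simple spans AB and BC with a hinge at B.
End slopes at the hinge B, treating each span as simply supported:
  span BC: point load 49.5 at a = 1.12: Pab(L + b)/(6LEI) = 54.69/EI
  relative rotation θ_0 = (0 + 54.69)/EI = 54.69/EI
A unit hogging moment at B produces rotation L₁/(3EI) + L₂/(3EI) = 2.5/EI.
Compatibility: M_B·(L₁+L₂)/(3EI) = θ_0, giving M_B = 21.88 kN·m (hogging).
Span BC, ΣM about C: R_B^{BC}·4.5 = 167.3 + 21.88, so R_B^{BC} = 42.04 kN and R_C = 49.5 − 42.04 = 7.459 kN.

R_C = 7.459 kN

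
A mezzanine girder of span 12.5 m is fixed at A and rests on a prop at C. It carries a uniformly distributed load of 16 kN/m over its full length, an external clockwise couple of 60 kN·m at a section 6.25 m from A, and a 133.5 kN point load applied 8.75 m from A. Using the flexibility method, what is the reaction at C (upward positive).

Take the reaction at C as the redundant and release it; the primary structure is a cantilever fixed at A.
Downward deflection at the released point C due to the loads:
  UDL 16: wL⁴/(8EI) = 48828/EI
  clockwise couple 60 at a = 6.25: M₀a(2L − a)/(2EI) = 3516/EI
  point load 133.5 at a = 8.75: Pa²(3L − a)/(6EI) = 48976/EI
  δ_0 = 101320/EI
Tip deflection under a unit load at C: L³/(3EI) = 651/EI.
The prop prevents deflection at C: R_C = δ_0/δ_{CC} = 101320/651 = 155.6 kN.

R_C = 155.6 kN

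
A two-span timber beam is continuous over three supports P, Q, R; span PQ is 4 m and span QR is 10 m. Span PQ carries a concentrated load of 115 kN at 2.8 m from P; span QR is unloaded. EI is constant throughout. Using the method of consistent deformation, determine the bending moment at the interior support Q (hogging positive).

Release continuity at Q by inserting a hinge; the redundant is the internal moment M_Q. The primary structure is two simply-supported spans PQ and QR.
Discontinuity in slope at Q on the released structure — sum the simple-span end rotations:
  span PQ: point load 115 at a = 2.8: Pab(L + a)/(6LEI) = 109.5/EI
  relative rotation θ_0 = (109.5 + 0)/EI = 109.5/EI
A unit hogging moment at Q produces rotation L₁/(3EI) + L₂/(3EI) = 4.667/EI.
Slope continuity at Q: θ_0 = M_Q·4.667/EI, so M_Q = 109.5/4.667 = 23.46 kN·m (hogging).

M_Q = 23.46 kN·m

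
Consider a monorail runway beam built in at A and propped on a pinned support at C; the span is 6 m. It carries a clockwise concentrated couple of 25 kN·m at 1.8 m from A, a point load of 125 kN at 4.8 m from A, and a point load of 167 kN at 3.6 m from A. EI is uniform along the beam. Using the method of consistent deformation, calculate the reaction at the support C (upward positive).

Choose R_C as the redundant. The primary structure is the cantilever fixed at A.
Deflection at C on the released cantilever, summing each load's contribution:
  clockwise couple 25 at a = 1.8: M₀a(2L − a)/(2EI) = 229.5/EI
  point load 125 at a = 4.8: Pa²(3L − a)/(6EI) = 6336/EI
  point load 167 at a = 3.6: Pa²(3L − a)/(6EI) = 5194/EI
  δ_0 = 11760/EI
Tip deflection under a unit load at C: L³/(3EI) = 72/EI.
Compatibility at C: δ_0 − R_C·δ_{CC} = 0, so R_C = 11760/72 = 163.3 kN.

R_C = 163.3 kN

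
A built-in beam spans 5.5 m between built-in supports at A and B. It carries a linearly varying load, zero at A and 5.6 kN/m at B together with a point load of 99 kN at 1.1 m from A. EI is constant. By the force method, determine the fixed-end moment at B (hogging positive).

M_B = 25.89 kN·m

Release both end moments; the primary structure is a simply-supported span AB with redundants M_A and M_B.
End rotations of the released simple span under the applied load (×1/EI):
  at A: triangular load, peak 5.6: 7w₀L³/(360EI) = 18.12/EI
  at B: triangular load, peak 5.6: w₀L³/(45EI) = 20.7/EI
  at A: point load 99 at a = 1.1: Pab(L + b)/(6LEI) = 143.7/EI
  at B: point load 99 at a = 1.1: Pab(L + a)/(6LEI) = 95.83/EI
  θ_A0 = 161.9/EI,  θ_B0 = 116.5/EI
Flexibility coefficients: a unit moment at one end gives L/(3EI) there and L/(6EI) at the far end, so f₁₁ = f₂₂ = 1.833/EI and f₁₂ = f₂₁ = 0.9167/EI.
Compatibility — zero rotation at each built-in end:
  1.833 M_A + 0.9167 M_B = 161.9
  0.9167 M_A + 1.833 M_B = 116.5
Solving the pair gives M_A = 75.34 kN·m and M_B = 25.89 kN·m (hogging).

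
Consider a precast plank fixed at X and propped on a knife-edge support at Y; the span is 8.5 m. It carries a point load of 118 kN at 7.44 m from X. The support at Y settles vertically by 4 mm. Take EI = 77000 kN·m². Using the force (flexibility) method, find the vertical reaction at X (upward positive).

Take the reaction at Y as the redundant and release it; the primary structure is a cantilever fixed at X.
Downward deflection at the released point Y due to the loads:
  point load 118 at a = 7.44: Pa²(3L − a)/(6EI) = 19660/EI
Flexibility coefficient — unit upward force at Y: δ_{YY} = L³/(3EI) = 204.7/EI.
With EI = 77000 kN·m²: δ_0 = 0.25533 m and δ_{YY} = 0.002659 m/kN.
Compatibility — the beam at Y must follow the support down by 0.004 m: δ_0 − R_Y·δ_{YY} = 0.004, so R_Y = (0.25533 − 0.004)/0.002659 = 94.54 kN.
Vertical equilibrium: R_X = ΣP − R_Y = 118 − 94.54 = 23.46 kN.

R_X = 23.46 kN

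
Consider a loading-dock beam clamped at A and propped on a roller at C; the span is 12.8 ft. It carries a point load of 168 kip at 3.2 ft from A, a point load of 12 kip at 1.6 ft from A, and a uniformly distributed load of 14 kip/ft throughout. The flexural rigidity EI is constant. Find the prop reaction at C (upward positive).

Choose R_C as the redundant. The primary structure is the cantilever fixed at A.
Downward deflection at the released point C due to the loads:
  point load 168 at a = 3.2: Pa²(3L − a)/(6EI) = 10093/EI
  point load 12 at a = 1.6: Pa²(3L − a)/(6EI) = 188.4/EI
  UDL 14: wL⁴/(8EI) = 46976/EI
  δ_0 = 57257/EI
Tip deflection under a unit load at C: L³/(3EI) = 699.1/EI.
Compatibility at C: δ_0 − R_C·δ_{CC} = 0, so R_C = 57257/699.1 = 81.91 kip.

R_C = 81.91 kip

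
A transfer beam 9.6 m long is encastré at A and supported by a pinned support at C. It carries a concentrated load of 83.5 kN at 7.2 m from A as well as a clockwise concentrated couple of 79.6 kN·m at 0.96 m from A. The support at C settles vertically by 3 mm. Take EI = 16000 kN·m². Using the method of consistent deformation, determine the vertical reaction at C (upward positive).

Take the reaction at C as the redundant and release it; the primary structure is a cantilever fixed at A.
Free-end deflection of the primary structure under the applied loading (downward +):
  point load 83.5 at a = 7.2: Pa²(3L − a)/(6EI) = 15583/EI
  clockwise couple 79.6 at a = 0.96: M₀a(2L − a)/(2EI) = 696.9/EI
  δ_0 = 16280/EI
Flexibility coefficient — unit upward force at C: δ_{CC} = L³/(3EI) = 294.9/EI.
With EI = 16000 kN·m²: δ_0 = 1.0175 m and δ_{CC} = 0.018432 m/kN.
Compatibility — the beam at C must follow the support down by 0.003 m: δ_0 − R_C·δ_{CC} = 0.003, so R_C = (1.0175 − 0.003)/0.018432 = 55.04 kN.

R_C = 55.04 kN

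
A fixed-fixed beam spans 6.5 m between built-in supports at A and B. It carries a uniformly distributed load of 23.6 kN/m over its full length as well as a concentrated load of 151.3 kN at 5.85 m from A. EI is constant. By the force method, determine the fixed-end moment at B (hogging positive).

M_B = 162.8 kN·m

Release both end moments; the primary structure is a simply-supported span AB with redundants M_A and M_B.
End rotations of the released simple span under the applied load (×1/EI):
  at A: UDL 23.6: wL³/(24EI) = 270/EI
  at B: UDL 23.6: wL³/(24EI) = 270/EI
  at A: point load 151.3 at a = 5.85: Pab(L + b)/(6LEI) = 105.5/EI
  at B: point load 151.3 at a = 5.85: Pab(L + a)/(6LEI) = 182.2/EI
  θ_A0 = 375.5/EI,  θ_B0 = 452.2/EI
Flexibility coefficients: a unit moment at one end gives L/(3EI) there and L/(6EI) at the far end, so f₁₁ = f₂₂ = 2.167/EI and f₁₂ = f₂₁ = 1.083/EI.
Compatibility — zero rotation at each built-in end:
  2.167 M_A + 1.083 M_B = 375.5
  1.083 M_A + 2.167 M_B = 452.2
Solving the pair gives M_A = 91.94 kN·m and M_B = 162.8 kN·m (hogging).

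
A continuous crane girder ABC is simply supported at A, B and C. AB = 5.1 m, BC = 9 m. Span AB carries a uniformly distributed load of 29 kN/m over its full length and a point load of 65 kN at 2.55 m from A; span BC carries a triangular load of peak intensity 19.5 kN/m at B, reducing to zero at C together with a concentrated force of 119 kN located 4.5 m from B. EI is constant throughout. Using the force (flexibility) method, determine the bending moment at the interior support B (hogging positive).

Release continuity at B by inserting a hinge; the redundant is the internal moment M_B. The primary structure is two simply-supported spans AB and BC.
End slopes at the hinge B, treating each span as simply supported:
  span AB: UDL 29: wL³/(24EI) = 160.3/EI
  span AB: point load 65 at a = 2.55: Pab(L + a)/(6LEI) = 105.7/EI
  span BC: triangular load, peak 19.5: w₀L³/(45EI) = 315.9/EI
  span BC: point load 119 at a = 4.5: Pab(L + b)/(6LEI) = 602.4/EI
  relative rotation θ_0 = (266 + 918.3)/EI = 1184/EI
A unit hogging moment at B produces rotation L₁/(3EI) + L₂/(3EI) = 4.7/EI.
Slope continuity at B: θ_0 = M_B·4.7/EI, so M_B = 1184/4.7 = 252 kN·m (hogging).

M_B = 252 kN·m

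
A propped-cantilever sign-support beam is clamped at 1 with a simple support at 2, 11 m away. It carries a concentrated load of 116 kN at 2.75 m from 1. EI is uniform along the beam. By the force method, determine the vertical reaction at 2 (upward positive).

Remove the prop at 2; the released (primary) structure is a cantilever built in at 1.
Free-end deflection of the primary structure under the applied loading (downward +):
  point load 116 at a = 2.75: Pa²(3L − a)/(6EI) = 4423/EI
Tip deflection under a unit load at 2: L³/(3EI) = 443.7/EI.
Compatibility at 2: δ_0 − R_2·δ_{22} = 0, so R_2 = 4423/443.7 = 9.969 kN.

R_2 = 9.969 kN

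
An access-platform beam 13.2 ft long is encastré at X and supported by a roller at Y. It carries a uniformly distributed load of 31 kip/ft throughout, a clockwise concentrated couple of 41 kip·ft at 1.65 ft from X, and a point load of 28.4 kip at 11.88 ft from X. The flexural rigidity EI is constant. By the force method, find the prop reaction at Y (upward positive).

R_Y = 178.7 kip

Remove the prop at Y; the released (primary) structure is a cantilever built in at X.
Free-end deflection of the primary structure under the applied loading (downward +):
  UDL 31: wL⁴/(8EI) = 117643/EI
  clockwise couple 41 at a = 1.65: M₀a(2L − a)/(2EI) = 837.2/EI
  point load 28.4 at a = 11.88: Pa²(3L − a)/(6EI) = 18518/EI
  δ_0 = 136998/EI
Flexibility coefficient — unit upward force at Y: δ_{YY} = L³/(3EI) = 766.7/EI.
The prop prevents deflection at Y: R_Y = δ_0/δ_{YY} = 136998/766.7 = 178.7 kip.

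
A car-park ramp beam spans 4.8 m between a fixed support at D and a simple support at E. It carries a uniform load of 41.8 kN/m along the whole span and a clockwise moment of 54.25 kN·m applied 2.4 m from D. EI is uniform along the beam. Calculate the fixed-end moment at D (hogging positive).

Release the roller at E. Primary structure: cantilever fixed at D.
Primary-structure tip deflection at E by superposition:
  UDL 41.8: wL⁴/(8EI) = 2774/EI
  clockwise couple 54.25 at a = 2.4: M₀a(2L − a)/(2EI) = 468.7/EI
  δ_0 = 3242/EI
Tip deflection under a unit load at E: L³/(3EI) = 36.86/EI.
Compatibility at E: δ_0 − R_E·δ_{EE} = 0, so R_E = 3242/36.86 = 87.95 kN.
Moment equilibrium about D: M_D = Σ(load moments about D) − R_E·L = 535.8 − 87.95×4.8 = 113.6 kN·m.

M_D = 113.6 kN·m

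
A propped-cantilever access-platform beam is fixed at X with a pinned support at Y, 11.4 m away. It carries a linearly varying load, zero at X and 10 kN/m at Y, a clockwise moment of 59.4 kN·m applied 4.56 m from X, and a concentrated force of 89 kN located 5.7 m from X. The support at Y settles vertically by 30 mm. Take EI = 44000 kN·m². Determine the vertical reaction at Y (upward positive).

R_Y = 61.49 kN

Remove the prop at Y; the released (primary) structure is a cantilever built in at X.
Primary-structure tip deflection at Y by superposition:
  triangular load, peak 10 at the free end: 11w₀L⁴/(120EI) = 15482/EI
  clockwise couple 59.4 at a = 4.56: M₀a(2L − a)/(2EI) = 2470/EI
  point load 89 at a = 5.7: Pa²(3L − a)/(6EI) = 13735/EI
  δ_0 = 31688/EI
Tip deflection under a unit load at Y: L³/(3EI) = 493.8/EI.
With EI = 44000 kN·m²: δ_0 = 0.72017 m and δ_{YY} = 0.011224 m/kN.
Compatibility — the beam at Y must follow the support down by 0.03 m: δ_0 − R_Y·δ_{YY} = 0.03, so R_Y = (0.72017 − 0.03)/0.011224 = 61.49 kN.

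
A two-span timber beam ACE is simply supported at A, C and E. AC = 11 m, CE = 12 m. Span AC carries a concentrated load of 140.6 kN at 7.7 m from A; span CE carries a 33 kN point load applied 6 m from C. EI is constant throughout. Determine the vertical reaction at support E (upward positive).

R_E = 2.269 kN

Take M_C as the redundant. Released structure: two simple spans AC and CE with a hinge at C.
Rotations at C on the released spans (each span's end-slope, ×1/EI):
  span AC: point load 140.6 at a = 7.7: Pab(L + a)/(6LEI) = 1012/EI
  span CE: point load 33 at a = 6: Pab(L + b)/(6LEI) = 297/EI
  relative rotation θ_0 = (1012 + 297)/EI = 1309/EI
A unit hogging moment at C produces rotation L₁/(3EI) + L₂/(3EI) = 7.667/EI.
Slope continuity at C: θ_0 = M_C·7.667/EI, so M_C = 1309/7.667 = 170.8 kN·m (hogging).
Span CE, ΣM about E: R_C^{CE}·12 = 198 + 170.8, so R_C^{CE} = 30.73 kN and R_E = 33 − 30.73 = 2.269 kN.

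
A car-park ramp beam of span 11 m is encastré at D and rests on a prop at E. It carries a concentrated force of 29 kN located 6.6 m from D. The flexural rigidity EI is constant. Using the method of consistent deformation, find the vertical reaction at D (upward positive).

Take the reaction at E as the redundant and release it; the primary structure is a cantilever fixed at D.
Downward deflection at the released point E due to the loads:
  point load 29 at a = 6.6: Pa²(3L − a)/(6EI) = 5558/EI
Flexibility coefficient — unit upward force at E: δ_{EE} = L³/(3EI) = 443.7/EI.
The prop prevents deflection at E: R_E = δ_0/δ_{EE} = 5558/443.7 = 12.53 kN.
Vertical equilibrium: R_D = ΣP − R_E = 29 − 12.53 = 16.47 kN.

R_D = 16.47 kN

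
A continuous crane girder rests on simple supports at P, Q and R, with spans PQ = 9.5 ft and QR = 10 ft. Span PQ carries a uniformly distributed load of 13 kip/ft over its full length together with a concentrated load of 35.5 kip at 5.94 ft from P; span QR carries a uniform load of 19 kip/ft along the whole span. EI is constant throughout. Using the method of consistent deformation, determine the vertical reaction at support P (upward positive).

Release continuity at Q by inserting a hinge; the redundant is the internal moment M_Q. The primary structure is two simply-supported spans PQ and QR.
Discontinuity in slope at Q on the released structure — sum the simple-span end rotations:
  span PQ: UDL 13: wL³/(24EI) = 464.4/EI
  span PQ: point load 35.5 at a = 5.94: Pab(L + a)/(6LEI) = 203.3/EI
  span QR: UDL 19: wL³/(24EI) = 791.7/EI
  relative rotation θ_0 = (667.8 + 791.7)/EI = 1459/EI
A unit hogging moment at Q produces rotation L₁/(3EI) + L₂/(3EI) = 6.5/EI.
Compatibility: M_Q·(L₁+L₂)/(3EI) = θ_0, giving M_Q = 224.5 kip·ft (hogging).
Span PQ, ΣM about P with M_Q applied at Q: R_Q^{PQ}·9.5 = 797.5 + 224.5, so R_Q^{PQ} = 107.6 kip and R_P = 159 − 107.6 = 51.42 kip.

R_P = 51.42 kip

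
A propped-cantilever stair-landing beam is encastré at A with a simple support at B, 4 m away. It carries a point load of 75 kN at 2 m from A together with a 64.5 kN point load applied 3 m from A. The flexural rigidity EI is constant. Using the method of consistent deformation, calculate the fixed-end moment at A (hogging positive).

M_A = 86.48 kN·m

Choose R_B as the redundant. The primary structure is the cantilever fixed at A.
Downward deflection at the released point B due to the loads:
  point load 75 at a = 2: Pa²(3L − a)/(6EI) = 500/EI
  point load 64.5 at a = 3: Pa²(3L − a)/(6EI) = 870.8/EI
  δ_0 = 1371/EI
Flexibility coefficient — unit upward force at B: δ_{BB} = L³/(3EI) = 21.33/EI.
Compatibility at B: δ_0 − R_B·δ_{BB} = 0, so R_B = 1371/21.33 = 64.25 kN.
Moment equilibrium about A: M_A = Σ(load moments about A) − R_B·L = 343.5 − 64.25×4 = 86.48 kN·m.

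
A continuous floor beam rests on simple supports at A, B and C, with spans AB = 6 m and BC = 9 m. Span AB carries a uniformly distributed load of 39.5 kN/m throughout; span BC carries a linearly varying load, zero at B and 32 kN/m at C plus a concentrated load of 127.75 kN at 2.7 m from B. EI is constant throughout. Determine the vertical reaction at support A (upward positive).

Release continuity at B by inserting a hinge; the redundant is the internal moment M_B. The primary structure is two simply-supported spans AB and BC.
Discontinuity in slope at B on the released structure — sum the simple-span end rotations:
  span AB: UDL 39.5: wL³/(24EI) = 355.5/EI
  span BC: triangular load, peak 32: 7w₀L³/(360EI) = 453.6/EI
  span BC: point load 127.75 at a = 2.7: Pab(L + b)/(6LEI) = 615.7/EI
  relative rotation θ_0 = (355.5 + 1069)/EI = 1425/EI
A unit hogging moment at B produces rotation L₁/(3EI) + L₂/(3EI) = 5/EI.
Compatibility: M_B·(L₁+L₂)/(3EI) = θ_0, giving M_B = 285 kN·m (hogging).
Span AB, ΣM about A with M_B applied at B: R_B^{AB}·6 = 711 + 285, so R_B^{AB} = 166 kN and R_A = 237 − 166 = 71.01 kN.

R_A = 71.01 kN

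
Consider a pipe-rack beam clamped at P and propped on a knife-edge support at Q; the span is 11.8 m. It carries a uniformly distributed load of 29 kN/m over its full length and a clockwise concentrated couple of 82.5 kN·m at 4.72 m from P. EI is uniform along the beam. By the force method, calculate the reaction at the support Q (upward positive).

Release the roller at Q. Primary structure: cantilever fixed at P.
Primary-structure tip deflection at Q by superposition:
  UDL 29: wL⁴/(8EI) = 70281/EI
  clockwise couple 82.5 at a = 4.72: M₀a(2L − a)/(2EI) = 3676/EI
  δ_0 = 73957/EI
Tip deflection under a unit load at Q: L³/(3EI) = 547.7/EI.
Compatibility at Q: δ_0 − R_Q·δ_{QQ} = 0, so R_Q = 73957/547.7 = 135 kN.

R_Q = 135 kN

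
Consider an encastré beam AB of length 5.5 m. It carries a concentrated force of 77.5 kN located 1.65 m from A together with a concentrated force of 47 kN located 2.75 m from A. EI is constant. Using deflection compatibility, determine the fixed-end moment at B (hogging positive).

Release both end moments; the primary structure is a simply-supported span AB with redundants M_A and M_B.
Simple-span end rotations at A and B under the given loads:
  at A: point load 77.5 at a = 1.65: Pab(L + b)/(6LEI) = 139.5/EI
  at B: point load 77.5 at a = 1.65: Pab(L + a)/(6LEI) = 106.7/EI
  at A: point load 47 at a = 2.75: Pab(L + b)/(6LEI) = 88.86/EI
  at B: point load 47 at a = 2.75: Pab(L + a)/(6LEI) = 88.86/EI
  θ_A0 = 228.3/EI,  θ_B0 = 195.5/EI
Flexibility coefficients: a unit moment at one end gives L/(3EI) there and L/(6EI) at the far end, so f₁₁ = f₂₂ = 1.833/EI and f₁₂ = f₂₁ = 0.9167/EI.
Compatibility — zero rotation at each built-in end:
  1.833 M_A + 0.9167 M_B = 228.3
  0.9167 M_A + 1.833 M_B = 195.5
Solving the pair gives M_A = 94.97 kN·m and M_B = 59.17 kN·m (hogging).

M_B = 59.17 kN·m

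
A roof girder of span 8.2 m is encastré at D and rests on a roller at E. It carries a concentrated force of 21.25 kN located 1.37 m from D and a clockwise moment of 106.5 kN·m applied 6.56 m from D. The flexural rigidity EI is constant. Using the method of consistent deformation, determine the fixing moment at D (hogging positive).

Remove the prop at E; the released (primary) structure is a cantilever built in at D.
Downward deflection at the released point E due to the loads:
  point load 21.25 at a = 1.37: Pa²(3L − a)/(6EI) = 154.4/EI
  clockwise couple 106.5 at a = 6.56: M₀a(2L − a)/(2EI) = 3437/EI
  δ_0 = 3592/EI
Tip deflection under a unit load at E: L³/(3EI) = 183.8/EI.
Compatibility at E: δ_0 − R_E·δ_{EE} = 0, so R_E = 3592/183.8 = 19.54 kN.
Moment equilibrium about D: M_D = Σ(load moments about D) − R_E·L = 135.6 − 19.54×8.2 = -24.64 kN·m.

M_D = -24.64 kN·m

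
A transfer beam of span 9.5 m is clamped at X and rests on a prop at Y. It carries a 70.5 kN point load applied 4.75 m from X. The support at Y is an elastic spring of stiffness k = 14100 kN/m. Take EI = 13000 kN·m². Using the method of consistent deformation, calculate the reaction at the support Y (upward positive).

R_Y = 21.96 kN

Release the roller at Y. Primary structure: cantilever fixed at X.
Free-end deflection of the primary structure under the applied loading (downward +):
  point load 70.5 at a = 4.75: Pa²(3L − a)/(6EI) = 6296/EI
Tip deflection under a unit load at Y: L³/(3EI) = 285.8/EI.
With EI = 13000 kN·m²: δ_0 = 0.48433 m and δ_{YY} = 0.021984 m/kN.
Compatibility — the spring shortens by R_Y/k under the reaction it provides: δ_0 − R_Y·δ_{YY} = R_Y/k. With 1/k = 0.000071 m/kN, R_Y = δ_0 / (δ_{YY} + 1/k) = 0.48433 / (0.021984 + 0.000071) = 21.96 kN.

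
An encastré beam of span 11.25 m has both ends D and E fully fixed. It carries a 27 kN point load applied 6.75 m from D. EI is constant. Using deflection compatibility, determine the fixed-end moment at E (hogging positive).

Take the two fixed-end moments M_D, M_E as redundants; the released structure is the simple span DE.
End rotations of the released simple span under the applied load (×1/EI):
  at D: point load 27 at a = 6.75: Pab(L + b)/(6LEI) = 191.4/EI
  at E: point load 27 at a = 6.75: Pab(L + a)/(6LEI) = 218.7/EI
  θ_D0 = 191.4/EI,  θ_E0 = 218.7/EI
Flexibility coefficients: a unit moment at one end gives L/(3EI) there and L/(6EI) at the far end, so f₁₁ = f₂₂ = 3.75/EI and f₁₂ = f₂₁ = 1.875/EI.
Compatibility — zero rotation at each built-in end:
  3.75 M_D + 1.875 M_E = 191.4
  1.875 M_D + 3.75 M_E = 218.7
Solving the pair gives M_D = 29.16 kN·m and M_E = 43.74 kN·m (hogging).

M_E = 43.74 kN·m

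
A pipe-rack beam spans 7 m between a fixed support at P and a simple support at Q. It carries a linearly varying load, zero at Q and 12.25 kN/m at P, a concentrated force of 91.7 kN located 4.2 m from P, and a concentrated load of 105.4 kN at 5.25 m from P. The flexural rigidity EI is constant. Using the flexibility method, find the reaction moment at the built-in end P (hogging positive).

M_P = 234.3 kN·m

Take the reaction at Q as the redundant and release it; the primary structure is a cantilever fixed at P.
Deflection at Q on the released cantilever, summing each load's contribution:
  triangular load, peak 12.25 at the fixed end: w₀L⁴/(30EI) = 980.4/EI
  point load 91.7 at a = 4.2: Pa²(3L − a)/(6EI) = 4529/EI
  point load 105.4 at a = 5.25: Pa²(3L − a)/(6EI) = 7626/EI
  δ_0 = 13136/EI
Tip deflection under a unit load at Q: L³/(3EI) = 114.3/EI.
Compatibility at Q: δ_0 − R_Q·δ_{QQ} = 0, so R_Q = 13136/114.3 = 114.9 kN.
Moment equilibrium about P: M_P = Σ(load moments about P) − R_Q·L = 1039 − 114.9×7 = 234.3 kN·m.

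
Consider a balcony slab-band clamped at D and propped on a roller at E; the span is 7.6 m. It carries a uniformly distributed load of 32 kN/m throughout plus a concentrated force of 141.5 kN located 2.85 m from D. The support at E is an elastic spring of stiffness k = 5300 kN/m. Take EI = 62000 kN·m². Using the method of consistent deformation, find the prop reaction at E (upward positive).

Take the reaction at E as the redundant and release it; the primary structure is a cantilever fixed at D.
Downward deflection at the released point E due to the loads:
  UDL 32: wL⁴/(8EI) = 13345/EI
  point load 141.5 at a = 2.85: Pa²(3L − a)/(6EI) = 3822/EI
  δ_0 = 17166/EI
Tip deflection under a unit load at E: L³/(3EI) = 146.3/EI.
With EI = 62000 kN·m²: δ_0 = 0.27688 m and δ_{EE} = 0.00236 m/kN.
Compatibility — the spring shortens by R_E/k under the reaction it provides: δ_0 − R_E·δ_{EE} = R_E/k. With 1/k = 0.000189 m/kN, R_E = δ_0 / (δ_{EE} + 1/k) = 0.27688 / (0.00236 + 0.000189) = 108.6 kN.

R_E = 108.6 kN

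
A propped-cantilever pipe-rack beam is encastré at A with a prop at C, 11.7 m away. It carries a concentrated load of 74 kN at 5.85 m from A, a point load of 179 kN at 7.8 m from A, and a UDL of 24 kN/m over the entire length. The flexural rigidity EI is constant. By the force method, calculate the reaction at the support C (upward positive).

Remove the prop at C; the released (primary) structure is a cantilever built in at A.
Deflection at C on the released cantilever, summing each load's contribution:
  point load 74 at a = 5.85: Pa²(3L − a)/(6EI) = 12346/EI
  point load 179 at a = 7.8: Pa²(3L − a)/(6EI) = 49551/EI
  UDL 24: wL⁴/(8EI) = 56217/EI
  δ_0 = 118114/EI
Tip deflection under a unit load at C: L³/(3EI) = 533.9/EI.
The prop prevents deflection at C: R_C = δ_0/δ_{CC} = 118114/533.9 = 221.2 kN.

R_C = 221.2 kN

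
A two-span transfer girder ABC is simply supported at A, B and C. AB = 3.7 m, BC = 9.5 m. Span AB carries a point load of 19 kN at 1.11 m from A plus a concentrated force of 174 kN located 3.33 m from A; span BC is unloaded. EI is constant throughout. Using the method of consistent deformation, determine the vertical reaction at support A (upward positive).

Take M_B as the redundant. Released structure: two simple spans AB and BC with a hinge at B.
End slopes at the hinge B, treating each span as simply supported:
  span AB: point load 19 at a = 1.11: Pab(L + a)/(6LEI) = 11.84/EI
  span AB: point load 174 at a = 3.33: Pab(L + a)/(6LEI) = 67.89/EI
  relative rotation θ_0 = (79.72 + 0)/EI = 79.72/EI
A unit hogging moment at B produces rotation L₁/(3EI) + L₂/(3EI) = 4.4/EI.
Compatibility: M_B·(L₁+L₂)/(3EI) = θ_0, giving M_B = 18.12 kN·m (hogging).
Span AB, ΣM about A with M_B applied at B: R_B^{AB}·3.7 = 600.5 + 18.12, so R_B^{AB} = 167.2 kN and R_A = 193 − 167.2 = 25.8 kN.

R_A = 25.8 kN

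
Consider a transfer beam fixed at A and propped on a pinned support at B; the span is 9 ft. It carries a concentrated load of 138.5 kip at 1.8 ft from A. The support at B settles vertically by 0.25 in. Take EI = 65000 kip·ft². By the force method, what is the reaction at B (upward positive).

R_B = 2.183 kip

Remove the prop at B; the released (primary) structure is a cantilever built in at A.
Deflection at B on the released cantilever, summing each load's contribution:
  point load 138.5 at a = 1.8: Pa²(3L − a)/(6EI) = 1885/EI
Flexibility coefficient — unit upward force at B: δ_{BB} = L³/(3EI) = 243/EI.
With EI = 65000 kip·ft²: δ_0 = 0.028996 ft and δ_{BB} = 0.003738 ft/kip.
Compatibility — the beam at B must follow the support down by 0.02083 ft: δ_0 − R_B·δ_{BB} = 0.02083, so R_B = (0.028996 − 0.02083)/0.003738 = 2.183 kip.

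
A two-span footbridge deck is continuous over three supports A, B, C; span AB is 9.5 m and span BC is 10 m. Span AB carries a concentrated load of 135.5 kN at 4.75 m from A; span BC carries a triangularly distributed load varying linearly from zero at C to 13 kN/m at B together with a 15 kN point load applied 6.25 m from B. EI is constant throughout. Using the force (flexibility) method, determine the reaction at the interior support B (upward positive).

Release continuity at B by inserting a hinge; the redundant is the internal moment M_B. The primary structure is two simply-supported spans AB and BC.
Rotations at B on the released spans (each span's end-slope, ×1/EI):
  span AB: point load 135.5 at a = 4.75: Pab(L + a)/(6LEI) = 764.3/EI
  span BC: triangular load, peak 13: w₀L³/(45EI) = 288.9/EI
  span BC: point load 15 at a = 6.25: Pab(L + b)/(6LEI) = 80.57/EI
  relative rotation θ_0 = (764.3 + 369.5)/EI = 1134/EI
A unit hogging moment at B produces rotation L₁/(3EI) + L₂/(3EI) = 6.5/EI.
Slope continuity at B: θ_0 = M_B·6.5/EI, so M_B = 1134/6.5 = 174.4 kN·m (hogging).
Span AB, ΣM about A with M_B applied at B: R_B^{AB}·9.5 = 643.6 + 174.4, so R_B^{AB} = 86.11 kN and R_A = 135.5 − 86.11 = 49.39 kN.
Span BC, ΣM about C: R_B^{BC}·10 = 489.6 + 174.4, so R_B^{BC} = 66.4 kN and R_C = 80 − 66.4 = 13.6 kN.
R_B = 86.11 + 66.4 = 152.5 kN.

R_B = 152.5 kN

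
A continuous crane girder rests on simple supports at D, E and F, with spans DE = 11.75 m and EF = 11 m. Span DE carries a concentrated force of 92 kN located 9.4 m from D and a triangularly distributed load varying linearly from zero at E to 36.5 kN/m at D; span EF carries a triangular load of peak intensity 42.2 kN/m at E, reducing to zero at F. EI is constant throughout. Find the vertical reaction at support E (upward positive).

R_E = 369.7 kN

Insert a hinge at E; M_E is the redundant, and each span becomes simply supported.
End slopes at the hinge E, treating each span as simply supported:
  span DE: point load 92 at a = 9.4: Pab(L + a)/(6LEI) = 609.7/EI
  span DE: triangular load, peak 36.5: 7w₀L³/(360EI) = 1151/EI
  span EF: triangular load, peak 42.2: w₀L³/(45EI) = 1248/EI
  relative rotation θ_0 = (1761 + 1248)/EI = 3009/EI
A unit hogging moment at E produces rotation L₁/(3EI) + L₂/(3EI) = 7.583/EI.
Compatibility: M_E·(L₁+L₂)/(3EI) = θ_0, giving M_E = 396.8 kN·m (hogging).
Span DE, ΣM about D with M_E applied at E: R_E^{DE}·11.75 = 1705 + 396.8, so R_E^{DE} = 178.9 kN and R_D = 306.4 − 178.9 = 127.6 kN.
Span EF, ΣM about F: R_E^{EF}·11 = 1702 + 396.8, so R_E^{EF} = 190.8 kN and R_F = 232.1 − 190.8 = 41.29 kN.
R_E = 178.9 + 190.8 = 369.7 kN.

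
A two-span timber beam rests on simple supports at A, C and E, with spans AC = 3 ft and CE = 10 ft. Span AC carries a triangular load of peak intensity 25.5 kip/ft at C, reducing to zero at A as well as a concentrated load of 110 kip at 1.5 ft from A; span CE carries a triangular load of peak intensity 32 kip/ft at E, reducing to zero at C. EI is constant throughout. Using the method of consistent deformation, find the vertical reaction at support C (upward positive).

Release continuity at C by inserting a hinge; the redundant is the internal moment M_C. The primary structure is two simply-supported spans AC and CE.
End slopes at the hinge C, treating each span as simply supported:
  span AC: triangular load, peak 25.5: w₀L³/(45EI) = 15.3/EI
  span AC: point load 110 at a = 1.5: Pab(L + a)/(6LEI) = 61.88/EI
  span CE: triangular load, peak 32: 7w₀L³/(360EI) = 622.2/EI
  relative rotation θ_0 = (77.17 + 622.2)/EI = 699.4/EI
A unit hogging moment at C produces rotation L₁/(3EI) + L₂/(3EI) = 4.333/EI.
Compatibility: M_C·(L₁+L₂)/(3EI) = θ_0, giving M_C = 161.4 kip·ft (hogging).
Span AC, ΣM about A with M_C applied at C: R_C^{AC}·3 = 241.5 + 161.4, so R_C^{AC} = 134.3 kip and R_A = 148.2 − 134.3 = 13.95 kip.
Span CE, ΣM about E: R_C^{CE}·10 = 533.3 + 161.4, so R_C^{CE} = 69.47 kip and R_E = 160 − 69.47 = 90.53 kip.
R_C = 134.3 + 69.47 = 203.8 kip.

R_C = 203.8 kip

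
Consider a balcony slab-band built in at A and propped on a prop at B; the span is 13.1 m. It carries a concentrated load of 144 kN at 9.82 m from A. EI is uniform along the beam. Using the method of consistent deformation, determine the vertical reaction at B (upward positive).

R_B = 91.05 kN

Release the roller at B. Primary structure: cantilever fixed at A.
Primary-structure tip deflection at B by superposition:
  point load 144 at a = 9.82: Pa²(3L − a)/(6EI) = 68228/EI
Flexibility coefficient — unit upward force at B: δ_{BB} = L³/(3EI) = 749.4/EI.
Compatibility at B: δ_0 − R_B·δ_{BB} = 0, so R_B = 68228/749.4 = 91.05 kN.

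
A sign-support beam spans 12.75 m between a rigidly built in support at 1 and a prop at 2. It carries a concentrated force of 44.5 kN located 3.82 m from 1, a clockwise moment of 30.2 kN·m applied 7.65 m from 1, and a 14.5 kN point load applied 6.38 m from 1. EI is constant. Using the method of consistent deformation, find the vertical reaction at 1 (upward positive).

R_1 = 46.08 kN

Remove the prop at 2; the released (primary) structure is a cantilever built in at 1.
Deflection at 2 on the released cantilever, summing each load's contribution:
  point load 44.5 at a = 3.82: Pa²(3L − a)/(6EI) = 3726/EI
  clockwise couple 30.2 at a = 7.65: M₀a(2L − a)/(2EI) = 2062/EI
  point load 14.5 at a = 6.38: Pa²(3L − a)/(6EI) = 3135/EI
  δ_0 = 8923/EI
Flexibility coefficient — unit upward force at 2: δ_{22} = L³/(3EI) = 690.9/EI.
The prop prevents deflection at 2: R_2 = δ_0/δ_{22} = 8923/690.9 = 12.92 kN.
Vertical equilibrium: R_1 = ΣP − R_2 = 59 − 12.92 = 46.08 kN.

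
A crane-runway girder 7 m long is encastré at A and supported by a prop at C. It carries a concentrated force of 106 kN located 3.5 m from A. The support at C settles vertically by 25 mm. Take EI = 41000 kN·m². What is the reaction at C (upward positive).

Release the roller at C. Primary structure: cantilever fixed at A.
Free-end deflection of the primary structure under the applied loading (downward +):
  point load 106 at a = 3.5: Pa²(3L − a)/(6EI) = 3787/EI
Tip deflection under a unit load at C: L³/(3EI) = 114.3/EI.
With EI = 41000 kN·m²: δ_0 = 0.092373 m and δ_{CC} = 0.002789 m/kN.
Compatibility — the beam at C must follow the support down by 0.025 m: δ_0 − R_C·δ_{CC} = 0.025, so R_C = (0.092373 − 0.025)/0.002789 = 24.16 kN.

R_C = 24.16 kN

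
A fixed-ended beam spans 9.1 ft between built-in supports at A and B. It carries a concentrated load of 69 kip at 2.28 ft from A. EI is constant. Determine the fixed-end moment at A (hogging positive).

M_A = 88.36 kip·ft

Take the two fixed-end moments M_A, M_B as redundants; the released structure is the simple span AB.
Simple-span end rotations at A and B under the given loads:
  at A: point load 69 at a = 2.28: Pab(L + b)/(6LEI) = 312.8/EI
  at B: point load 69 at a = 2.28: Pab(L + a)/(6LEI) = 223.6/EI
  θ_A0 = 312.8/EI,  θ_B0 = 223.6/EI
Flexibility coefficients: a unit moment at one end gives L/(3EI) there and L/(6EI) at the far end, so f₁₁ = f₂₂ = 3.033/EI and f₁₂ = f₂₁ = 1.517/EI.
Compatibility — zero rotation at each built-in end:
  3.033 M_A + 1.517 M_B = 312.8
  1.517 M_A + 3.033 M_B = 223.6
Solving the pair gives M_A = 88.36 kip·ft and M_B = 29.54 kip·ft (hogging).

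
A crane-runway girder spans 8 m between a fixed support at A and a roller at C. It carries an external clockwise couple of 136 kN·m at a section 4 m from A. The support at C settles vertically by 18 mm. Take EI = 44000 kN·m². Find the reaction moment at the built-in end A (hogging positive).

M_A = 20.12 kN·m

Release the roller at C. Primary structure: cantilever fixed at A.
Downward deflection at the released point C due to the loads:
  clockwise couple 136 at a = 4: M₀a(2L − a)/(2EI) = 3264/EI
Tip deflection under a unit load at C: L³/(3EI) = 170.7/EI.
With EI = 44000 kN·m²: δ_0 = 0.074182 m and δ_{CC} = 0.003879 m/kN.
Compatibility — the beam at C must follow the support down by 0.018 m: δ_0 − R_C·δ_{CC} = 0.018, so R_C = (0.074182 − 0.018)/0.003879 = 14.48 kN.
Moment equilibrium about A: M_A = Σ(load moments about A) − R_C·L = 136 − 14.48×8 = 20.12 kN·m.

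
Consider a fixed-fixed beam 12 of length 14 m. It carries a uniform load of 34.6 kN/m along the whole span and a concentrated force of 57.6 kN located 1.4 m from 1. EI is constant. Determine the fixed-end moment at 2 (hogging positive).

Take the two fixed-end moments M_1, M_2 as redundants; the released structure is the simple span 12.
On the primary (simply-supported) span, the end slopes from the loading are:
  at 1: UDL 34.6: wL³/(24EI) = 3956/EI
  at 2: UDL 34.6: wL³/(24EI) = 3956/EI
  at 1: point load 57.6 at a = 1.4: Pab(L + b)/(6LEI) = 321.8/EI
  at 2: point load 57.6 at a = 1.4: Pab(L + a)/(6LEI) = 186.3/EI
  θ_10 = 4278/EI,  θ_20 = 4142/EI
Flexibility coefficients: a unit moment at one end gives L/(3EI) there and L/(6EI) at the far end, so f₁₁ = f₂₂ = 4.667/EI and f₁₂ = f₂₁ = 2.333/EI.
Compatibility — zero rotation at each built-in end:
  4.667 M_1 + 2.333 M_2 = 4278
  2.333 M_1 + 4.667 M_2 = 4142
Solving the pair gives M_1 = 630.5 kN·m and M_2 = 572.4 kN·m (hogging).

M_2 = 572.4 kN·m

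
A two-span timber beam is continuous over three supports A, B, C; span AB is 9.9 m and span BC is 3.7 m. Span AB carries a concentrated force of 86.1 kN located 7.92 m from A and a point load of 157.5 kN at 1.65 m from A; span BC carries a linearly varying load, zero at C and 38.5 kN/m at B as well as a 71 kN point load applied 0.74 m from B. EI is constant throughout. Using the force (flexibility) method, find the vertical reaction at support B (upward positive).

R_B = 274.1 kN

Insert a hinge at B; M_B is the redundant, and each span becomes simply supported.
End slopes at the hinge B, treating each span as simply supported:
  span AB: point load 86.1 at a = 7.92: Pab(L + a)/(6LEI) = 405.1/EI
  span AB: point load 157.5 at a = 1.65: Pab(L + a)/(6LEI) = 416.9/EI
  span BC: triangular load, peak 38.5: w₀L³/(45EI) = 43.34/EI
  span BC: point load 71 at a = 0.74: Pab(L + b)/(6LEI) = 46.66/EI
  relative rotation θ_0 = (821.9 + 89.99)/EI = 911.9/EI
A unit hogging moment at B produces rotation L₁/(3EI) + L₂/(3EI) = 4.533/EI.
Slope continuity at B: θ_0 = M_B·4.533/EI, so M_B = 911.9/4.533 = 201.2 kN·m (hogging).
Span AB, ΣM about A with M_B applied at B: R_B^{AB}·9.9 = 941.8 + 201.2, so R_B^{AB} = 115.4 kN and R_A = 243.6 − 115.4 = 128.2 kN.
Span BC, ΣM about C: R_B^{BC}·3.7 = 385.8 + 201.2, so R_B^{BC} = 158.7 kN and R_C = 142.2 − 158.7 = -16.43 kN.
R_B = 115.4 + 158.7 = 274.1 kN.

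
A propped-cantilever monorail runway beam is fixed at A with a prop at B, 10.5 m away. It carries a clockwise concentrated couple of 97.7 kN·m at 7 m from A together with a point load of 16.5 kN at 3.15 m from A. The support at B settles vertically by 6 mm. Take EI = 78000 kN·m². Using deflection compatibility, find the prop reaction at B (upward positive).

R_B = 13.2 kN

Remove the prop at B; the released (primary) structure is a cantilever built in at A.
Free-end deflection of the primary structure under the applied loading (downward +):
  clockwise couple 97.7 at a = 7: M₀a(2L − a)/(2EI) = 4787/EI
  point load 16.5 at a = 3.15: Pa²(3L − a)/(6EI) = 773.6/EI
  δ_0 = 5561/EI
Tip deflection under a unit load at B: L³/(3EI) = 385.9/EI.
With EI = 78000 kN·m²: δ_0 = 0.071293 m and δ_{BB} = 0.004947 m/kN.
Compatibility — the beam at B must follow the support down by 0.006 m: δ_0 − R_B·δ_{BB} = 0.006, so R_B = (0.071293 − 0.006)/0.004947 = 13.2 kN.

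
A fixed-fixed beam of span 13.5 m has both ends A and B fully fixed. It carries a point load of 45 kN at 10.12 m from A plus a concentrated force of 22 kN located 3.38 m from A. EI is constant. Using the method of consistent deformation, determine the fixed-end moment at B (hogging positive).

M_B = 99.43 kN·m

Take the two fixed-end moments M_A, M_B as redundants; the released structure is the simple span AB.
On the primary (simply-supported) span, the end slopes from the loading are:
  at A: point load 45 at a = 10.12: Pab(L + b)/(6LEI) = 320.8/EI
  at B: point load 45 at a = 10.12: Pab(L + a)/(6LEI) = 448.9/EI
  at A: point load 22 at a = 3.38: Pab(L + b)/(6LEI) = 219.4/EI
  at B: point load 22 at a = 3.38: Pab(L + a)/(6LEI) = 156.8/EI
  θ_A0 = 540.2/EI,  θ_B0 = 605.7/EI
Flexibility coefficients: a unit moment at one end gives L/(3EI) there and L/(6EI) at the far end, so f₁₁ = f₂₂ = 4.5/EI and f₁₂ = f₂₁ = 2.25/EI.
Compatibility — zero rotation at each built-in end:
  4.5 M_A + 2.25 M_B = 540.2
  2.25 M_A + 4.5 M_B = 605.7
Solving the pair gives M_A = 70.33 kN·m and M_B = 99.43 kN·m (hogging).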